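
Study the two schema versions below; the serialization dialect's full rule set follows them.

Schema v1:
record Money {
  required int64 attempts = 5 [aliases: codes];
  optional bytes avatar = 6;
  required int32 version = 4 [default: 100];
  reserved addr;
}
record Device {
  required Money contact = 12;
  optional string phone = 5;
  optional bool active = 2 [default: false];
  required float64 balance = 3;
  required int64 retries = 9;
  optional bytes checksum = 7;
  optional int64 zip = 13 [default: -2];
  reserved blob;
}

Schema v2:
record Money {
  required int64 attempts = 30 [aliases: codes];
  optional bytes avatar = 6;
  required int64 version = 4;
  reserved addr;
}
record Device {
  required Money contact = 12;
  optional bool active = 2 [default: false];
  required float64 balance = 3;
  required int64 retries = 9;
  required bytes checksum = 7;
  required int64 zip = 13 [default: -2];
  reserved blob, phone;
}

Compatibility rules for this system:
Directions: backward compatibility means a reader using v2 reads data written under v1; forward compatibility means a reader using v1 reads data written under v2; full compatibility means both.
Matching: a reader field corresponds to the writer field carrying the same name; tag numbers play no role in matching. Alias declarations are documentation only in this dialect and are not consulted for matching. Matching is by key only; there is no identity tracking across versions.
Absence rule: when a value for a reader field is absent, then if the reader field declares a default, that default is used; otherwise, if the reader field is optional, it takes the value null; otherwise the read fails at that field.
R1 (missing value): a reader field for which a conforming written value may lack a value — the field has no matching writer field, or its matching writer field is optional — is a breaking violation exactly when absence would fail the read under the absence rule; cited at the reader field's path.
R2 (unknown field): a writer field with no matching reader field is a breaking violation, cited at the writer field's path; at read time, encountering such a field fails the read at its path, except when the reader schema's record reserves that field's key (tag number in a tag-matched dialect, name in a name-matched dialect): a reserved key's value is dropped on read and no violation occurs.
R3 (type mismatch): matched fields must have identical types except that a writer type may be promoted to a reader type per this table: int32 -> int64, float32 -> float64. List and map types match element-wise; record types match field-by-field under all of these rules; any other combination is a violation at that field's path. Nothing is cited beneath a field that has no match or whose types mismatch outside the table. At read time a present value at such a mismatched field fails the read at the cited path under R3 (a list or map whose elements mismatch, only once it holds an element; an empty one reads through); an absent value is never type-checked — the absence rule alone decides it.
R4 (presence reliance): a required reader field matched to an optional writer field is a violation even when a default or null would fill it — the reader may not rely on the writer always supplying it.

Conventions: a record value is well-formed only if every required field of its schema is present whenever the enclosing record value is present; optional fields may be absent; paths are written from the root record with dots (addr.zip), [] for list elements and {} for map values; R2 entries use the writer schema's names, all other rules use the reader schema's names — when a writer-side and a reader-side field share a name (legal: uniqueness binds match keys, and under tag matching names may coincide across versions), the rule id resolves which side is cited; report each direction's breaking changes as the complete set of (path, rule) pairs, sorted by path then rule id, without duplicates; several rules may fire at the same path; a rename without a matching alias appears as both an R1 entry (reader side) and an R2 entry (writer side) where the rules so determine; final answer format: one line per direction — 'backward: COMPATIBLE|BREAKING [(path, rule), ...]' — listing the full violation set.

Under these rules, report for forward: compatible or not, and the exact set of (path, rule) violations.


in Device below, arrows point writer -> reader
checking forward for Device: reader v1 against writer v2:
  contact <- contact (Money -> Money, writer required)
  phone: no writer-side match
  active <- active (bool -> bool, writer optional)
  balance <- balance (float64 -> float64, writer required)
  retries <- retries (int64 -> int64, writer required)
  checksum <- checksum (bytes -> bytes, writer required)
  zip <- zip (int64 -> int64, writer required)
  contact.attempts <- contact.attempts (int64 -> int64, writer required)
  contact.avatar <- contact.avatar (bytes -> bytes, writer optional)
  contact.version <- contact.version (int64 -> int32, writer required)
  R3 fires at contact.version
  => forward verdict for Device: BREAKING, 1 violation(s)
the other Device changes do not affect what is asked:
  field zip in record Device: optional changed to required -> matters only for Device's backward compatibility — outside the asked direction
  removed field phone from record Device (its key "phone" joins the reserved list) -> triggers nothing under Device's printed rules — same verdict
  field attempts in record Money: tag 5 changed to 30 -> triggers nothing under Device's printed rules — same verdict
  field checksum in record Device: optional changed to required -> matters only for Device's backward compatibility — outside the asked direction

forward: BREAKING [(contact.version, R3)]


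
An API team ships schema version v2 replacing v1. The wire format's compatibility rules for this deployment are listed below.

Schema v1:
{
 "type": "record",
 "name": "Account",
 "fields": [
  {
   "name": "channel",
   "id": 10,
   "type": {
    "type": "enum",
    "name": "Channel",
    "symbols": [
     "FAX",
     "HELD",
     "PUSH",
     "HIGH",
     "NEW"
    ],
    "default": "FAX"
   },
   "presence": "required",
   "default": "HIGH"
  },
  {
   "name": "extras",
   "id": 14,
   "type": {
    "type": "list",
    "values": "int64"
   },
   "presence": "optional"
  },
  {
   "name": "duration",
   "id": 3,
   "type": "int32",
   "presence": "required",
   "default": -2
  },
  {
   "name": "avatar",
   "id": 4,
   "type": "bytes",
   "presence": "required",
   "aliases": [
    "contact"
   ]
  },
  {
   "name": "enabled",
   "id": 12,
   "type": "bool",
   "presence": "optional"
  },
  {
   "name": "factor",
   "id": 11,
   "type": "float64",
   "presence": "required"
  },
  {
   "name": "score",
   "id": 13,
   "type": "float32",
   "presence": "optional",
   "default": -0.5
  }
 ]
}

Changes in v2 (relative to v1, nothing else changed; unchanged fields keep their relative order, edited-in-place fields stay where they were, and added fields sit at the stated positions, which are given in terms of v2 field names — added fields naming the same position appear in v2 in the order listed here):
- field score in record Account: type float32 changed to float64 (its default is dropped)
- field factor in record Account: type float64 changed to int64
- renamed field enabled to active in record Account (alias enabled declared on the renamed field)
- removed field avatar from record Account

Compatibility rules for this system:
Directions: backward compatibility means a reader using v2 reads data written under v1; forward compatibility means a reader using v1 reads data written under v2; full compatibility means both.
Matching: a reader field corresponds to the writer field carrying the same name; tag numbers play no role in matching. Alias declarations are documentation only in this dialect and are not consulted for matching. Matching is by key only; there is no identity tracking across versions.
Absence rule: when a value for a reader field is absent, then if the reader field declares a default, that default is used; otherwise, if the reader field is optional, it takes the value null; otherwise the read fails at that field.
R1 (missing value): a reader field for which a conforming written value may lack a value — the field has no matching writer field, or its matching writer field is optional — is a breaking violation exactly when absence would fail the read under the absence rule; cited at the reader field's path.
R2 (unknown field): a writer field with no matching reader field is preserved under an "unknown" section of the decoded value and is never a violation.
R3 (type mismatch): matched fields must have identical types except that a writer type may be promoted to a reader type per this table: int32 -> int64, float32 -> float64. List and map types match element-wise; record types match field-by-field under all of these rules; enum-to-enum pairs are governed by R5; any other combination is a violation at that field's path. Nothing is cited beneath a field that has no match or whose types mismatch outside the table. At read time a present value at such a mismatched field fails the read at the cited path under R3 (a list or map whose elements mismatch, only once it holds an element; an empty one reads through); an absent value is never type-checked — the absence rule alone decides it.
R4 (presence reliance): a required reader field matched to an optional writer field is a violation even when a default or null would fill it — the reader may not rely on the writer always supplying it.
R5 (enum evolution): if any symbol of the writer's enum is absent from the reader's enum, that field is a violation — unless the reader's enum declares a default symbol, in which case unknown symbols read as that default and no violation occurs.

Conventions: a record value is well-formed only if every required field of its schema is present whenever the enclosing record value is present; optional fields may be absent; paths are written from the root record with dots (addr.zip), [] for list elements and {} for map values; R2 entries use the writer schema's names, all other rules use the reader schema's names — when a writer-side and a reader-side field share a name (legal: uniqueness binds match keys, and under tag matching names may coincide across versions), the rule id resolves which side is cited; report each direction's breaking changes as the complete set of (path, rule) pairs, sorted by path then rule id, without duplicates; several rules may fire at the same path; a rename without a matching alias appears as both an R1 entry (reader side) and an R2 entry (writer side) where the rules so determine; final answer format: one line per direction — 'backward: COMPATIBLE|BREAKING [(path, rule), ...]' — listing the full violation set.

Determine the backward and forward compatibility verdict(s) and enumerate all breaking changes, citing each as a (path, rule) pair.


each type pair in Account: writer, then reader
backward pass over Account, reader schema v2, writer schema v1:
  Channel -> Channel, writer required: channel aligns to channel
  list<int64> -> list<int64>, writer optional: extras aligns to extras
  int32 -> int32, writer required: duration aligns to duration
  no writer field matches reader active
  float64 -> int64, writer required: factor aligns to factor
  float32 -> float64, writer optional: score aligns to score
  avatar (writer side), unknown to reader
  enabled (writer side), unknown to reader
  rule R3 violated at factor
  => backward verdict for Account: BREAKING, 1 violation(s)
forward pass over Account, reader schema v1, writer schema v2:
  Channel -> Channel, writer required: channel aligns to channel
  list<int64> -> list<int64>, writer optional: extras aligns to extras
  int32 -> int32, writer required: duration aligns to duration
  no writer field matches reader avatar
  no writer field matches reader enabled
  int64 -> float64, writer required: factor aligns to factor
  float64 -> float32, writer optional: score aligns to score
  active (writer side), unknown to reader
  rule R1 violated at avatar
  rule R3 violated at factor
  rule R3 violated at score
  => forward verdict for Account: BREAKING, 3 violation(s)

backward: BREAKING [(factor, R3)]; forward: BREAKING [(avatar, R1), (factor, R3), (score, R3)]


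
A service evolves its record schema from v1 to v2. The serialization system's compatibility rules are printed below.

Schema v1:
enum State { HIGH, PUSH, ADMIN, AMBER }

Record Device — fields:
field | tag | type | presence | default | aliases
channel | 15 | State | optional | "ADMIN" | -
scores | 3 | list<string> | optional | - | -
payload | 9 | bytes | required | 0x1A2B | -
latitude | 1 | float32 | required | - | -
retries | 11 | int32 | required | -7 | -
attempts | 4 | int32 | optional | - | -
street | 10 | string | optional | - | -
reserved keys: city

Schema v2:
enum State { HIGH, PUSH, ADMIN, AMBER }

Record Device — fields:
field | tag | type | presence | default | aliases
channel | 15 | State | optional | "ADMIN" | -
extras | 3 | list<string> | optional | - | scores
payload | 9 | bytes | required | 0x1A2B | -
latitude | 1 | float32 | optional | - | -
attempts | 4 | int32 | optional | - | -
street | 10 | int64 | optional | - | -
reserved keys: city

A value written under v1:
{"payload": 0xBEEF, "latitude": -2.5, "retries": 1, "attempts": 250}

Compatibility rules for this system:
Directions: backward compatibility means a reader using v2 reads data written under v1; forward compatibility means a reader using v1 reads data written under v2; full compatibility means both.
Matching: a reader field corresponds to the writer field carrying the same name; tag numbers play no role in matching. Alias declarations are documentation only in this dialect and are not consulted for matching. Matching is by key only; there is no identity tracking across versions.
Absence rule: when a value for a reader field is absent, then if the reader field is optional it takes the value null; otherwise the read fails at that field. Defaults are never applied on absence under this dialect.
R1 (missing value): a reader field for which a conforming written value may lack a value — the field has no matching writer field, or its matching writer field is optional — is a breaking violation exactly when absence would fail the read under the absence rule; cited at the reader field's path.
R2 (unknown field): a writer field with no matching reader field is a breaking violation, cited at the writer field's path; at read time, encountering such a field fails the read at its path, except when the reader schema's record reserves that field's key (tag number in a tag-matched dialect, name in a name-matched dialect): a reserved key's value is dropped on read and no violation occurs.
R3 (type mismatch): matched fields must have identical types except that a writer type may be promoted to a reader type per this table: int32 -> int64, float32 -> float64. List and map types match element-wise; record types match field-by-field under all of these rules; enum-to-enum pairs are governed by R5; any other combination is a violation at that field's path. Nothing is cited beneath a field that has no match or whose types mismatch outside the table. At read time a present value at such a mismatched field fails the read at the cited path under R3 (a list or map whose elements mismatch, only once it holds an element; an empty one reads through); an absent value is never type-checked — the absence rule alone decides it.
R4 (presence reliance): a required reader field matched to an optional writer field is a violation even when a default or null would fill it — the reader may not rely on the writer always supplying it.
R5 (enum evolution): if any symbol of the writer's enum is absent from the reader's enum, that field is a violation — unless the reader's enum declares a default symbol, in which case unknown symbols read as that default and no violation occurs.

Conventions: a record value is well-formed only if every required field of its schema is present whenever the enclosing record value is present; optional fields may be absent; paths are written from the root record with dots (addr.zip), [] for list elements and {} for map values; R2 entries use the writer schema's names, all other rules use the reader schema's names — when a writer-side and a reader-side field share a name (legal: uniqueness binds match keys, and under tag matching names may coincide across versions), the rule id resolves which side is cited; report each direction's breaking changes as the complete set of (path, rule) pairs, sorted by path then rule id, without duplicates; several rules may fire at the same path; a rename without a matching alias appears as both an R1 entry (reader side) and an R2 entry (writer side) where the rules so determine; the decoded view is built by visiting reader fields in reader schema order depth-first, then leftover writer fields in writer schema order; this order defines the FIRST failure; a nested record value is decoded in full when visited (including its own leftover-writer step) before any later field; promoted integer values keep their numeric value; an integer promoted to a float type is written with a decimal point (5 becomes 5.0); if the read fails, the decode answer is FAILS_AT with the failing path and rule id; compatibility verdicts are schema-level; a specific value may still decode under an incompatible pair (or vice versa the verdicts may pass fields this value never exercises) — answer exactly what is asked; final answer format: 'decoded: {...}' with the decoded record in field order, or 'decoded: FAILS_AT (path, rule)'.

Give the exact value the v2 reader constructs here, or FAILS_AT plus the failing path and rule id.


decoded: FAILS_AT (retries, R2)

in Device below, arrows point writer -> reader
decoding the Device value with the v2 reader:
  channel := null (not supplied -> null)
  extras := null (not supplied -> null)
  payload := 0xBEEF
  latitude := -2.5
  attempts := 250
  street := null (not supplied -> null)
  read fails at retries under R2 (unknown field)
  => FAILS_AT (retries, R2)
the rest of the Device diff is inert for this question:
  field latitude in record Device: required changed to optional -> changes Device's schema-level verdicts only — the decode of this value is the same
  field street in record Device: type string changed to int64 -> changes Device's schema-level verdicts only — the decode of this value is the same
  renamed field scores to extras in record Device (alias scores declared on the renamed field) -> changes Device's schema-level verdicts only — the decode of this value is the same


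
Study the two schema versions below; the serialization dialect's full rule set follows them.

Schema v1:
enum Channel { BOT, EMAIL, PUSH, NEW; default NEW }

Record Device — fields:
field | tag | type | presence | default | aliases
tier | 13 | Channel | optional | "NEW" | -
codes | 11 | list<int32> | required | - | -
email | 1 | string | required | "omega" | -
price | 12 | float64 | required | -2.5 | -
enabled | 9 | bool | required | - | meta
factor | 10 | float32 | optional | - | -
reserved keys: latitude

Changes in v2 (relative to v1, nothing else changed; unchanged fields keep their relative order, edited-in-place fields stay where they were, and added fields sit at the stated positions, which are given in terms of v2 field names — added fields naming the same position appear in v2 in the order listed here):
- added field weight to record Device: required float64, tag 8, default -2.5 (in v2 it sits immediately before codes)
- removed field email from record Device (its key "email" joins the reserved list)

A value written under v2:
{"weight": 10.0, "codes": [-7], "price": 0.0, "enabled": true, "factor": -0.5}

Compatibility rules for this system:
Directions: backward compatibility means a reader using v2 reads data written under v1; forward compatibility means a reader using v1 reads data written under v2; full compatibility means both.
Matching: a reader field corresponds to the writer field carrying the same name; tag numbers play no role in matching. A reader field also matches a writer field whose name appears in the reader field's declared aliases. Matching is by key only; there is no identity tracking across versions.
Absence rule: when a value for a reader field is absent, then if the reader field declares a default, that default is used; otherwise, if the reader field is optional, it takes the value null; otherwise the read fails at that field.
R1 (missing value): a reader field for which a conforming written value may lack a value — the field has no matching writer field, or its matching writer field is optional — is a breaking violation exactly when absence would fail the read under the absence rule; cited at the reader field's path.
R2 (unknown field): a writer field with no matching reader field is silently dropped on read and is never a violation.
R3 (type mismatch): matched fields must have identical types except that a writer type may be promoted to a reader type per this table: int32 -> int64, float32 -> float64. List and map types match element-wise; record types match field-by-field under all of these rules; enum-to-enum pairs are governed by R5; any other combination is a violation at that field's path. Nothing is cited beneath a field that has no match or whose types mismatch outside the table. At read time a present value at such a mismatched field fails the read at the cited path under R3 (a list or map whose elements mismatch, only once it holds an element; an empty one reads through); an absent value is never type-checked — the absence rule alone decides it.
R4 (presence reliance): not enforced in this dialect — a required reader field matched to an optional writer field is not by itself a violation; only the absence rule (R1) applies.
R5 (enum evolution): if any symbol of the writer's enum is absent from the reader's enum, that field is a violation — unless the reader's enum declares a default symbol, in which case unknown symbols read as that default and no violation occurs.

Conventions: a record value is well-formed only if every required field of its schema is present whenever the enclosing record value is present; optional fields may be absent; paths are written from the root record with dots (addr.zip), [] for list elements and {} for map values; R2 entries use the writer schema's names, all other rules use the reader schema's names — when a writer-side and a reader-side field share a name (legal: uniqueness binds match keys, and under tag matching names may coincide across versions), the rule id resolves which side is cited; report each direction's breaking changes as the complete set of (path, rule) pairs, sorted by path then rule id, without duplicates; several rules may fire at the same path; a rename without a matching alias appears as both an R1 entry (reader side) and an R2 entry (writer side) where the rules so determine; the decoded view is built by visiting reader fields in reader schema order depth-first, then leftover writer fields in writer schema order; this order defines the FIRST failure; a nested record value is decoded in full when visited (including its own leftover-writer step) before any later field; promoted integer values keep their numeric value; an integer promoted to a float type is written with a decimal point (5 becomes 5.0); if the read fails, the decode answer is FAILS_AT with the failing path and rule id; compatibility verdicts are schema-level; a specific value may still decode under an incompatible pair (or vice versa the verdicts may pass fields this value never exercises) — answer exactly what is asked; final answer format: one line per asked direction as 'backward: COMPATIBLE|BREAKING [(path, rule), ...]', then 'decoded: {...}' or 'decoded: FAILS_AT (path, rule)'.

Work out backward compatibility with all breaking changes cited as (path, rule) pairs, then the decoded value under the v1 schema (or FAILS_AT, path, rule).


backward: COMPATIBLE []; decoded: {"tier": "NEW", "codes": [-7], "email": "omega", "price": 0.0, "enabled": true, "factor": -0.5}

the writer's type comes first in each Device pair
backward on Device — v2 reading data written by v1:
  tier: Channel -> Channel, writer optional; from tier
  weight: no writer-side match
  codes: list<int32> -> list<int32>, writer required; from codes
  price: float64 -> float64, writer required; from price
  enabled: bool -> bool, writer required; from enabled
  factor: float32 -> float32, writer optional; from factor
  email (writer side), unknown to reader
  nothing fires on Device: backward is COMPATIBLE
migrating the Device value to v1:
  tier := "NEW" (no value, default fills)
  codes := [-7]
  email := "omega" (no value, default fills)
  price := 0.0
  enabled := true
  factor := -0.5
  writer weight: unmatched, discarded
  => decoded: {"tier": "NEW", "codes": [-7], "email": "omega", "price": 0.0, "enabled": true, "factor": -0.5}
the rest of the Device diff is inert for this question:
  added field weight to record Device: required float64, tag 8, default -2.5 (in v2 it sits immediately before codes) -> triggers nothing under Device's printed rules — same verdict
  removed field email from record Device (its key "email" joins the reserved list) -> triggers nothing under Device's printed rules — same verdict


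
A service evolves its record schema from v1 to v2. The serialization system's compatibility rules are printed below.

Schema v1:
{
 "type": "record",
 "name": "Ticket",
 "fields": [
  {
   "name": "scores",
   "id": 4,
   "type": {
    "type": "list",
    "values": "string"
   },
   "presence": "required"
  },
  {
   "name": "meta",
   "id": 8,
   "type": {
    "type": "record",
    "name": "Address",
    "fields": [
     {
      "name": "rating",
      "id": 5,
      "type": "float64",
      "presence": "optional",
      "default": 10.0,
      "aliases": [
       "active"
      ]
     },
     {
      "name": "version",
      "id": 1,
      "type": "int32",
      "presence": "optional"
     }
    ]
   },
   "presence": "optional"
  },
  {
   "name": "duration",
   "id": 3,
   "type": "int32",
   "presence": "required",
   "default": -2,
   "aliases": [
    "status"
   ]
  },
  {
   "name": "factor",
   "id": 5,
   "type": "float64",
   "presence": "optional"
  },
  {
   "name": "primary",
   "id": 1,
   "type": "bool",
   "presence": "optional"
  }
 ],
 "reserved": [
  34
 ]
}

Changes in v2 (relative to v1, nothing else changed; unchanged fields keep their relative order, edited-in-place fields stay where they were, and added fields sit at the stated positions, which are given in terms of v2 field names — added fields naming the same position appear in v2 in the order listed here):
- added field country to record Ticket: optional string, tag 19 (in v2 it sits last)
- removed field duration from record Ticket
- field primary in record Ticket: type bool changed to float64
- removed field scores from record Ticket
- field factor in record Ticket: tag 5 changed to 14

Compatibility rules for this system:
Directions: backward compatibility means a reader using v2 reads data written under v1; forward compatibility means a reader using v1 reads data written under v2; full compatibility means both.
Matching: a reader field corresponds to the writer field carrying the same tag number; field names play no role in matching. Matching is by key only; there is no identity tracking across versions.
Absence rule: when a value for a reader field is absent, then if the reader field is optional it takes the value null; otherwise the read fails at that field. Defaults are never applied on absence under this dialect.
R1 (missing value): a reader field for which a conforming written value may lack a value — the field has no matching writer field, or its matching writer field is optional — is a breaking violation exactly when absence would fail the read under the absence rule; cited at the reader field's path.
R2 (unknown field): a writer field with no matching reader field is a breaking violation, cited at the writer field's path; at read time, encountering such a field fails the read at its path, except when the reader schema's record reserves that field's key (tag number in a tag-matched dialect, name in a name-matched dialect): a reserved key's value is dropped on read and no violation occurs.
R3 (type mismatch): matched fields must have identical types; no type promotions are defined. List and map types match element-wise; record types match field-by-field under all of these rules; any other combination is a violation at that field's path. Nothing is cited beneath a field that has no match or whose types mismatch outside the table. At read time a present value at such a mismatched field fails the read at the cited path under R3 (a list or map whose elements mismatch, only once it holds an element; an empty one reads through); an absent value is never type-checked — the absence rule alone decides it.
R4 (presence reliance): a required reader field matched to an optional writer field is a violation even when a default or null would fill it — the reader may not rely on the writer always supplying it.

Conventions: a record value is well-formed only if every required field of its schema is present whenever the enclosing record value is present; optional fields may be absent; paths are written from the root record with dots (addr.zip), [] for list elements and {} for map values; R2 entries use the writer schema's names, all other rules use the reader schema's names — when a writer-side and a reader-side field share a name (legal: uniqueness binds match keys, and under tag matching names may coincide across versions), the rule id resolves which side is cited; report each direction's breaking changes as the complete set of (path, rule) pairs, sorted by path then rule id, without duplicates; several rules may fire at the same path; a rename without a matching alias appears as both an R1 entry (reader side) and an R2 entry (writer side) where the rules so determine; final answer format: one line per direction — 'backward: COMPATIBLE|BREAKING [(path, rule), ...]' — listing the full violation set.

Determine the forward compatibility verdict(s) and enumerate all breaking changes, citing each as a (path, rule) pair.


arrows below run writer -> reader for Ticket
forward on Ticket — v1 reading data written by v2:
  no writer field matches reader scores
  Address -> Address, writer optional: meta aligns to meta
  no writer field matches reader duration
  no writer field matches reader factor
  float64 -> bool, writer optional: primary aligns to primary
  writer field factor has no reader counterpart
  writer field country has no reader counterpart
  float64 -> float64, writer optional: meta.rating aligns to meta.rating
  int32 -> int32, writer optional: meta.version aligns to meta.version
  violation R2 at country
  violation R1 at duration
  violation R2 at factor
  violation R3 at primary
  violation R1 at scores
  => forward: BREAKING (5)

forward: BREAKING [(country, R2), (duration, R1), (factor, R2), (primary, R3), (scores, R1)]


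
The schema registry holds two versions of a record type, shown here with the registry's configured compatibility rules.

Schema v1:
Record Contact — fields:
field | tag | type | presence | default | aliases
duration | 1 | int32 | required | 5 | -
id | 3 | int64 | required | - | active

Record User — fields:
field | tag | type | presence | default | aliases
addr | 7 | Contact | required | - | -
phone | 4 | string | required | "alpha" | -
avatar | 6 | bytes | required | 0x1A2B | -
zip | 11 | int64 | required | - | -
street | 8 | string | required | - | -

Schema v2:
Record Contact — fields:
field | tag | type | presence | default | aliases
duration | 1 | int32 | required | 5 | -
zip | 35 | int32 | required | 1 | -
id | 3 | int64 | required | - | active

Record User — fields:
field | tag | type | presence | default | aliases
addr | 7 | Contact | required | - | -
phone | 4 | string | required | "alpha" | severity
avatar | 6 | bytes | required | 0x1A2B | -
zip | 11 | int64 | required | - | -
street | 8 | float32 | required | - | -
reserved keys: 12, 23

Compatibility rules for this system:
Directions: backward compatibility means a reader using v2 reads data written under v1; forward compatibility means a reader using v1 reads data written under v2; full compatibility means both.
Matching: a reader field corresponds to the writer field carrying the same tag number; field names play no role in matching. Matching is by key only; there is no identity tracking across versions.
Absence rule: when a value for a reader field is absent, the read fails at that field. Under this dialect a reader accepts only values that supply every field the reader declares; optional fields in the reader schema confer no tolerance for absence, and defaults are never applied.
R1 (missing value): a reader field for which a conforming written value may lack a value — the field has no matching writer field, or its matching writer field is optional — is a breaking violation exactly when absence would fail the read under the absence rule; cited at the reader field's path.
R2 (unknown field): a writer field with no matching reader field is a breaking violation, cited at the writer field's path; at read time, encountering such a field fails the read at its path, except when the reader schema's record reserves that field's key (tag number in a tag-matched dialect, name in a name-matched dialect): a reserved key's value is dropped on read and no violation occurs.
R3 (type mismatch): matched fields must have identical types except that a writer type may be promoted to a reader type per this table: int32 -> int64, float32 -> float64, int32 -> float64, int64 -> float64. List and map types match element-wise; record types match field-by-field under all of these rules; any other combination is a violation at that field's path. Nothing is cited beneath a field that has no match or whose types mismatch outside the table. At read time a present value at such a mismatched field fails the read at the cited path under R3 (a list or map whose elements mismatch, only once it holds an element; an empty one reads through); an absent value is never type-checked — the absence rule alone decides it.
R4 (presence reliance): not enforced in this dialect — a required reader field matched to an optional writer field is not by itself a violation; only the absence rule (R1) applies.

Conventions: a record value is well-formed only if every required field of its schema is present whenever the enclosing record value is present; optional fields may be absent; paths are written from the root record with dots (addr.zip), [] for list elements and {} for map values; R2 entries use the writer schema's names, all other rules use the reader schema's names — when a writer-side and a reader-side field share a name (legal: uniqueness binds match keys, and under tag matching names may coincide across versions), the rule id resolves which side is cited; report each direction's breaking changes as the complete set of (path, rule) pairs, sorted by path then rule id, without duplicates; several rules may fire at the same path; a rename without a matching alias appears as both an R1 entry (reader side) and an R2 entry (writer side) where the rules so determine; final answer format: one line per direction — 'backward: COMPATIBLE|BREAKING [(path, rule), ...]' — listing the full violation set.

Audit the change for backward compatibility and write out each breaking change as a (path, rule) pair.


in User below, arrows point writer -> reader
backward on User — v2 reading data written by v1:
  Contact -> Contact, writer required: addr aligns to addr
  string -> string, writer required: phone aligns to phone
  bytes -> bytes, writer required: avatar aligns to avatar
  int64 -> int64, writer required: zip aligns to zip
  string -> float32, writer required: street aligns to street
  int32 -> int32, writer required: addr.duration aligns to addr.duration
  no writer field matches reader addr.zip
  int64 -> int64, writer required: addr.id aligns to addr.id
  violation R1 at addr.zip
  violation R3 at street
  => backward: BREAKING (2)

backward: BREAKING [(addr.zip, R1), (street, R3)]


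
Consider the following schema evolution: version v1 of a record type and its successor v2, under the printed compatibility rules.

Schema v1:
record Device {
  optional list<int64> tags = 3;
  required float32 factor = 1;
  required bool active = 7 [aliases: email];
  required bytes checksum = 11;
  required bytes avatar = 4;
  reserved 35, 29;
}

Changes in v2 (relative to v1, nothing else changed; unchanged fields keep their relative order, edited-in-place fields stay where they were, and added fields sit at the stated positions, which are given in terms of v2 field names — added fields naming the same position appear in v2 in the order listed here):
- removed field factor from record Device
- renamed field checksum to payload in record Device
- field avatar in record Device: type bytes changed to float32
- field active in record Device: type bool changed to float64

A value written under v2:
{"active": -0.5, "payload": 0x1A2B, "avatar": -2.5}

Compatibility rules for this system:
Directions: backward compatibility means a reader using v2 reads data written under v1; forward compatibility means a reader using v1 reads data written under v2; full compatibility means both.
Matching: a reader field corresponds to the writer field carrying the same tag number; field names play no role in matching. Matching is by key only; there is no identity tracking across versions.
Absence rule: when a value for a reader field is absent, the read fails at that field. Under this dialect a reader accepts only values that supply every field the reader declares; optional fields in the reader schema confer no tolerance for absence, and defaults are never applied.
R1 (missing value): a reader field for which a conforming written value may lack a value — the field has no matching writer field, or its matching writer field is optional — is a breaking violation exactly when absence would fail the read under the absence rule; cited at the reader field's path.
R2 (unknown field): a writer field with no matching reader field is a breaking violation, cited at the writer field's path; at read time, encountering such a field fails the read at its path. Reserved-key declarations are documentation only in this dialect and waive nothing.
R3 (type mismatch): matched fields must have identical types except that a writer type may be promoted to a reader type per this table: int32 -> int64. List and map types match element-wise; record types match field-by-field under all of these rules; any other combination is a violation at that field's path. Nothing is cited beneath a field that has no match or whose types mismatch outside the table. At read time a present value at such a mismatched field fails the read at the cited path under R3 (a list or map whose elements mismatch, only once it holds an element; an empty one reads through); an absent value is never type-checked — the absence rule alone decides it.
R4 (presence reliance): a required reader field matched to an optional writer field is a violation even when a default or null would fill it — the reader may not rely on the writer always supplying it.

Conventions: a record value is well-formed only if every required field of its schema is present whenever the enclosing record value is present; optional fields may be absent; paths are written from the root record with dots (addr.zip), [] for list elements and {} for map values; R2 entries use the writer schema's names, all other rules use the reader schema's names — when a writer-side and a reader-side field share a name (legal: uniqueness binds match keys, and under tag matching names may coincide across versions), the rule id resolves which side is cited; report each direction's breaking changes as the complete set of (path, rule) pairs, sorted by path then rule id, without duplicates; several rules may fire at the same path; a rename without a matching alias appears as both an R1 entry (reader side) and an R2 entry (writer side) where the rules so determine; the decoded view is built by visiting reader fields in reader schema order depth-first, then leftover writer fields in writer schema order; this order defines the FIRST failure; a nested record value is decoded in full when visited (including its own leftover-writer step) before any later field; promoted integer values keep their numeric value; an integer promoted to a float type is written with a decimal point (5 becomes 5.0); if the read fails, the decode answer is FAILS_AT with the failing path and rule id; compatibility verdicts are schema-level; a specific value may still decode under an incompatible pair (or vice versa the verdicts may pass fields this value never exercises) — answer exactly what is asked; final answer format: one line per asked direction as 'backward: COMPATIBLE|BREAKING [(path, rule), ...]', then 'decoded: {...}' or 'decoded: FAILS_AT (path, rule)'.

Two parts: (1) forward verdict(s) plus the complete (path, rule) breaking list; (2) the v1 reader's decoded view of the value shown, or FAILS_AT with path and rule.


in Device below, arrows point writer -> reader
forward pass over Device, reader schema v1, writer schema v2:
  tags: list<int64> -> list<int64>, writer optional; from tags
  factor: no writer-side match
  active: float64 -> bool, writer required; from active
  checksum: bytes -> bytes, writer required; from payload
  avatar: float32 -> bytes, writer required; from avatar
  R3 fires at active
  R3 fires at avatar
  R1 fires at factor
  R1 fires at tags
  => forward verdict for Device: BREAKING, 4 violation(s)
decode walk for Device under reader schema v1:
  read fails at tags under R1 (no fill)
  => FAILS_AT (tags, R1)
remaining Device differences; none change what is asked:
  renamed field checksum to payload in record Device -> triggers nothing under Device's printed rules — same verdict

forward: BREAKING [(active, R3), (avatar, R3), (factor, R1), (tags, R1)]; decoded: FAILS_AT (tags, R1)
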